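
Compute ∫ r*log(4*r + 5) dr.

r**2*log(4*r + 5)/2 - r**2/4 + 5*r/8 - 25*log(4*r + 5)/32 + C

Use integration by parts with u = log(4*r + 5), dv = r dr.
Then du = 4/(4*r + 5) dr and v = r**2/2.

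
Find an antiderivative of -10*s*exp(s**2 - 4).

Let u = s**2 - 4, so du = (2*s) ds.
Rewriting, the integral becomes -5·∫ e^u du = -5·e^u.
Substituting back, u = s**2 - 4.

-5*exp(s**2 - 4) + C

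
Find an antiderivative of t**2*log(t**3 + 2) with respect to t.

t**3*log(t**3 + 2)/3 - t**3/3 + 2*log(t**3 + 2)/3 + C

Let u = t**3 + 2, so du = (3*t**2) dt.
The integral becomes (1/3)·∫ log(u) du; integrate by parts with u′=log(u), dv′=du.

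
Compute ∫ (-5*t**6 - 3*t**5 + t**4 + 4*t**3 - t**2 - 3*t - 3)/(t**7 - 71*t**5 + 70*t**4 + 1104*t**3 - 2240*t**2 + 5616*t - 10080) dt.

Factor the denominator: (t - 6)*(t - 5)*(t - 2)*(t + 6)*(t + 7)*(t**2 + 4).
Partial-fraction decomposition: -(9801*t + 35114)/(491840*(t**2 + 4)) - 89471/(12402*(t + 7)) + 69847/(14080*(t + 6)) - 127/(2304*(t - 2)) + 4801/(638*(t - 5)) - 16967/(1664*(t - 6)).
Integrate each term; A/(t−a) gives A·log|t−a|; the (Bt+D)/(t²+p²) term gives a log and an atan.

-16967*log(t - 6)/1664 + 4801*log(t - 5)/638 - 127*log(t - 2)/2304 + 69847*log(t + 6)/14080 - 89471*log(t + 7)/12402 - 9801*log(t**2 + 4)/983680 - 17557*atan(t/2)/491840 + C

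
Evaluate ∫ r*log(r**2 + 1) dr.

Let u = r**2 + 1, so du = (2*r) dr.
The integral becomes (1/2)·∫ log(u) du; integrate by parts with u′=log(u), dv′=du.

r**2*log(r**2 + 1)/2 - r**2/2 + log(r**2 + 1)/2 + C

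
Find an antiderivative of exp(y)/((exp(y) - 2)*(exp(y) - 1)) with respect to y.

log(exp(y) - 2) - log(exp(y) - 1) + C

Let u = e^y, du = e^y dy.
The integral becomes ∫ du/((u-1)(u-2)); decompose into partial fractions.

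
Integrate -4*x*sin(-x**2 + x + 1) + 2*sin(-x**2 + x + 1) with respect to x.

-2*cos(-x**2 + x + 1) + C

Let u = x**2 - x - 1, so du = (2*x - 1) dx.
Rewriting, the integral becomes 2·∫ sin(u) du = 2·-cos(u).
Substituting back, u = x**2 - x - 1.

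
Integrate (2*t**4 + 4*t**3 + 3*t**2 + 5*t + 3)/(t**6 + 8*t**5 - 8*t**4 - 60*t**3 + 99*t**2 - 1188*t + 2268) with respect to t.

Factor the denominator: (t - 3)*(t - 2)*(t + 6)*(t + 7)*(t**2 + 9).
Partial-fraction decomposition: (727*t + 6888)/(33930*(t**2 + 9)) - 709/(1044*(t + 7)) + 67/(120*(t + 6)) - 89/(936*(t - 2)) + 7/(36*(t - 3)).
Integrate each term; A/(t−a) gives A·log|t−a|; the (Bt+D)/(t²+p²) term gives a log and an atan.

7*log(t - 3)/36 - 89*log(t - 2)/936 + 67*log(t + 6)/120 - 709*log(t + 7)/1044 + 727*log(t**2 + 9)/67860 + 1148*atan(t/3)/16965 + C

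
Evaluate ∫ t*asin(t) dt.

t**2*asin(t)/2 + t*sqrt(-t**2 + 1)/4 - asin(t)/4 + C

Use integration by parts with u = arcsin(t), dv = t dt.
Then du = 1/sqrt(-t**2 + 1) dt.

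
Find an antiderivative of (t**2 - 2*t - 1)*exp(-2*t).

(-2*t**2 + 2*t + 3)*exp(-2*t)/4 + C

Use integration by parts with u = t**2 - 2*t - 1, dv = exp(-2*t) dt, so v = -exp(-2*t)/2.
Apply parts 2 times (tabular method): alternate signs, differentiate u down to 0, integrate dv up.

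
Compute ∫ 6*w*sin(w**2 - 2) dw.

-3*cos(w**2 - 2) + C

Let u = w**2 - 2, so du = (2*w) dw.
Rewriting, the integral becomes 3·∫ sin(u) du = 3·-cos(u).
Substituting back, u = w**2 - 2.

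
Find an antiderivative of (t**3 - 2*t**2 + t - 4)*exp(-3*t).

Use integration by parts with u = t**3 - 2*t**2 + t - 4, dv = exp(-3*t) dt, so v = -exp(-3*t)/3.
Apply parts 3 times (tabular method): alternate signs, differentiate u down to 0, integrate dv up.

(-9*t**3 + 9*t**2 - 3*t + 35)*exp(-3*t)/27 + C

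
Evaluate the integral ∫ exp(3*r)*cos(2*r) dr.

Let I denote the integral. Integrate by parts with u = cos(2*r), dv = exp(3*r) dr, so v = exp(3*r)/3: I = exp(3*r)*cos(2*r)/3 + (2/3)·∫ exp(3*r)*sin(2*r) dr.
Apply parts again with u = sin(2*r), dv = exp(3*r) dr: ∫ exp(3*r)*sin(2*r) dr = exp(3*r)*sin(2*r)/3 − (2/3)·I. Substituting back brings back I: I = 2*exp(3*r)*sin(2*r)/9 + exp(3*r)*cos(2*r)/3 − (4/9)·I.
Solving for I: (1 + 4/9)·I equals the remaining terms, so I = (9/13)·(2*exp(3*r)*sin(2*r)/9 + exp(3*r)*cos(2*r)/3).

2*exp(3*r)*sin(2*r)/13 + 3*exp(3*r)*cos(2*r)/13 + C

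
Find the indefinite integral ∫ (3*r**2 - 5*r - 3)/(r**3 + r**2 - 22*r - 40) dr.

47*log(r - 5)/63 - 19*log(r + 2)/14 + 65*log(r + 4)/18 + C

Factor the denominator: (r - 5)*(r + 2)*(r + 4).
Partial-fraction decomposition: 65/(18*(r + 4)) - 19/(14*(r + 2)) + 47/(63*(r - 5)).
Integrate each term: A/(r−a) contributes A·log|r−a|.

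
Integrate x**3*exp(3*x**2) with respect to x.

(3*x**2 - 1)*exp(3*x**2)/18 + C

Let u = x², du = 2x dx; rewrite as (1/2)∫ u^1·exp(3u) du.
Now integrate by parts 1 time.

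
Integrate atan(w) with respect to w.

w*atan(w) - log(w**2 + 1)/2 + C

Use integration by parts with u = arctan(w), dv = dw.
Then du = 1/(w**2 + 1) dw.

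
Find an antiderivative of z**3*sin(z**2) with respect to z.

-z**2*cos(z**2)/2 + sin(z**2)/2 + C

Let u = z², du = 2z dz; rewrite as (1/2)∫ u^1·sin(1u) du.
Now integrate by parts 1 time.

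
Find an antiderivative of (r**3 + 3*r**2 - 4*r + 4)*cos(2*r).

r**3*sin(2*r)/2 + 3*r**2*sin(2*r)/2 + 3*r**2*cos(2*r)/4 - 11*r*sin(2*r)/4 + 3*r*cos(2*r)/2 + 5*sin(2*r)/4 - 11*cos(2*r)/8 + C

Use integration by parts with u = r**3 + 3*r**2 - 4*r + 4, dv = cos(2*r) dr, so v = sin(2*r)/2.
Apply parts 3 times (tabular method): alternate signs, differentiate u down to 0, integrate dv up.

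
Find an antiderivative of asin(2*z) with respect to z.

z*asin(2*z) + sqrt(-4*z**2 + 1)/2 + C

Use integration by parts with u = arcsin(2*z), dv = dz.
Then du = 2/sqrt(-4*z**2 + 1) dz.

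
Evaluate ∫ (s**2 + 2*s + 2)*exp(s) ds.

Use integration by parts with u = s**2 + 2*s + 2, dv = exp(s) ds, so v = exp(s).
Apply parts 2 times (tabular method): alternate signs, differentiate u down to 0, integrate dv up.

(s**2 + 2)*exp(s) + C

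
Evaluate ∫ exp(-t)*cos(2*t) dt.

Let I denote the integral. Integrate by parts with u = cos(2*t), dv = exp(-t) dt, so v = -exp(-t): I = -exp(-t)*cos(2*t) − 2·∫ exp(-t)*sin(2*t) dt.
Apply parts again with u = sin(2*t), dv = exp(-t) dt: ∫ exp(-t)*sin(2*t) dt = -exp(-t)*sin(2*t) + 2·I. Substituting back brings back I: I = 2*exp(-t)*sin(2*t) - exp(-t)*cos(2*t) − 4·I.
Solving for I: (1 + 4)·I equals the remaining terms, so I = (1/5)·(2*exp(-t)*sin(2*t) - exp(-t)*cos(2*t)).

2*exp(-t)*sin(2*t)/5 - exp(-t)*cos(2*t)/5 + C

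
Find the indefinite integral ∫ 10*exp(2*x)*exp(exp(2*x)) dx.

5*exp(exp(2*x)) + C

Let u = exp(2*x), so du = (2*exp(2*x)) dx.
Rewriting, the integral becomes 5·∫ e^u du = 5·e^u.
Substituting back, u = exp(2*x).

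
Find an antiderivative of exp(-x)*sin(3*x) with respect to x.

-exp(-x)*sin(3*x)/10 - 3*exp(-x)*cos(3*x)/10 + C

Let I denote the integral. Integrate by parts with u = sin(3*x), dv = exp(-x) dx, so v = -exp(-x): I = -exp(-x)*sin(3*x) + 3·∫ exp(-x)*cos(3*x) dx.
Apply parts again with u = cos(3*x), dv = exp(-x) dx: ∫ exp(-x)*cos(3*x) dx = -exp(-x)*cos(3*x) − 3·I. Substituting back brings back I: I = -exp(-x)*sin(3*x) - 3*exp(-x)*cos(3*x) − 9·I.
Solving for I: (1 + 9)·I equals the remaining terms, so I = (1/10)·(-exp(-x)*sin(3*x) - 3*exp(-x)*cos(3*x)).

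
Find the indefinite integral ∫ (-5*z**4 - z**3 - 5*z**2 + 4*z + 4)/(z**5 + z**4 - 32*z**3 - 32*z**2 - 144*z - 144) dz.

Factor the denominator: (z - 6)*(z + 1)*(z + 6)*(z**2 + 4).
Partial-fraction decomposition: -(8*z - 3)/(25*(z**2 + 4)) - 202/(75*(z + 6)) + 9/(175*(z + 1)) - 214/(105*(z - 6)).
Integrate each term; A/(z−a) gives A·log|z−a|; the (Bz+D)/(z²+p²) term gives a log and an atan.

-214*log(z - 6)/105 + 9*log(z + 1)/175 - 202*log(z + 6)/75 - 4*log(z**2 + 4)/25 + 3*atan(z/2)/50 + C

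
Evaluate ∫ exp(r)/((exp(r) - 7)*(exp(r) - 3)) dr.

Let u = e^r, du = e^r dr.
The integral becomes ∫ du/((u-7)(u-3)); decompose into partial fractions.

log(exp(r) - 7)/4 - log(exp(r) - 3)/4 + C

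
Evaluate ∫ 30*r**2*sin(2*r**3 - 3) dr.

Let u = 2*r**3 - 3, so du = (6*r**2) dr.
Rewriting, the integral becomes 5·∫ sin(u) du = 5·-cos(u).
Substituting back, u = 2*r**3 - 3.

-5*cos(2*r**3 - 3) + C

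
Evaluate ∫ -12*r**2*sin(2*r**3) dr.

Let u = 2*r**3, so du = (6*r**2) dr.
Rewriting, the integral becomes -2·∫ sin(u) du = -2·-cos(u).
Substituting back, u = 2*r**3.

2*cos(2*r**3) + C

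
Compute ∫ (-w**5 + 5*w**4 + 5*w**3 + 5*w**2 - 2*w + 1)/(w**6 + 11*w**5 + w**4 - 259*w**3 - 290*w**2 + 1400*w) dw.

Factor the denominator: w*(w - 4)*(w - 2)*(w + 5)**2*(w + 7).
Partial-fraction decomposition: -829/(84*(w + 7)) + 501047/(56700*(w + 5)) - 823/(90*(w + 5)**2) - 5/(84*(w - 2)) + 59/(648*(w - 4)) + 1/(1400*w).
Integrate each term; A/(w−a) gives A·log|w−a|; A/(w−a)² gives −A/(w−a).

log(w)/1400 + 59*log(w - 4)/648 - 5*log(w - 2)/84 + 501047*log(w + 5)/56700 - 829*log(w + 7)/84 + 823/(90*w + 450) + C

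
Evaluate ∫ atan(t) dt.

t*atan(t) - log(t**2 + 1)/2 + C

Use integration by parts with u = arctan(t), dv = dt.
Then du = 1/(t**2 + 1) dt.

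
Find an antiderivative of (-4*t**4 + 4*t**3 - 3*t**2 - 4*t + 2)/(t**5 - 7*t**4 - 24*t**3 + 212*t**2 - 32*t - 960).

Factor the denominator: (t - 6)*(t - 4)**2*(t + 2)*(t + 5).
Partial-fraction decomposition: -3053/(2673*(t + 5)) + 49/(432*(t + 2)) + 2350/(243*(t - 4)) + 415/(54*(t - 4)**2) - 2225/(176*(t - 6)).
Integrate each term; A/(t−a) gives A·log|t−a|; A/(t−a)² gives −A/(t−a).

-2225*log(t - 6)/176 + 2350*log(t - 4)/243 + 49*log(t + 2)/432 - 3053*log(t + 5)/2673 - 415/(54*t - 216) + C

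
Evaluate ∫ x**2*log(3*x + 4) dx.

x**3*log(3*x + 4)/3 - x**3/9 + 2*x**2/9 - 16*x/27 + 64*log(3*x + 4)/81 + C

Use integration by parts with u = log(3*x + 4), dv = x**2 dx.
Then du = 3/(3*x + 4) dx and v = x**3/3.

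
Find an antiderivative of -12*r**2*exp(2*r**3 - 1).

Let u = 2*r**3 - 1, so du = (6*r**2) dr.
Rewriting, the integral becomes -2·∫ e^u du = -2·e^u.
Substituting back, u = 2*r**3 - 1.

-2*exp(2*r**3 - 1) + C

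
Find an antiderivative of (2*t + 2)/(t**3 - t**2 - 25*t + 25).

3*log(t - 5)/10 - log(t - 1)/6 - 2*log(t + 5)/15 + C

Factor the denominator: (t - 5)*(t - 1)*(t + 5).
Partial-fraction decomposition: -2/(15*(t + 5)) - 1/(6*(t - 1)) + 3/(10*(t - 5)).
Integrate each term: A/(t−a) contributes A·log|t−a|.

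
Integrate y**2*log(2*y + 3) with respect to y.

y**3*log(2*y + 3)/3 - y**3/9 + y**2/4 - 3*y/4 + 9*log(2*y + 3)/8 + C

Use integration by parts with u = log(2*y + 3), dv = y**2 dy.
Then du = 2/(2*y + 3) dy and v = y**3/3.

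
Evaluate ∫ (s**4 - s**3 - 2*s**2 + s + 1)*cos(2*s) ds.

s**4*sin(2*s)/2 - s**3*sin(2*s)/2 + s**3*cos(2*s) - 5*s**2*sin(2*s)/2 - 3*s**2*cos(2*s)/4 + 5*s*sin(2*s)/4 - 5*s*cos(2*s)/2 + 7*sin(2*s)/4 + 5*cos(2*s)/8 + C

Use integration by parts with u = s**4 - s**3 - 2*s**2 + s + 1, dv = cos(2*s) ds, so v = sin(2*s)/2.
Apply parts 4 times (tabular method): alternate signs, differentiate u down to 0, integrate dv up.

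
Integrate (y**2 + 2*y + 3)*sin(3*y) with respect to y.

-y**2*cos(3*y)/3 + 2*y*sin(3*y)/9 - 2*y*cos(3*y)/3 + 2*sin(3*y)/9 - 25*cos(3*y)/27 + C

Use integration by parts with u = y**2 + 2*y + 3, dv = sin(3*y) dy, so v = -cos(3*y)/3.
Apply parts 2 times (tabular method): alternate signs, differentiate u down to 0, integrate dv up.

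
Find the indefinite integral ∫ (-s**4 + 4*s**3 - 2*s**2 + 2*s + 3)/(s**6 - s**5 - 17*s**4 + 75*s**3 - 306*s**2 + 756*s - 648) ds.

Factor the denominator: (s - 3)*(s - 2)**2*(s + 6)*(s**2 + 9).
Partial-fraction decomposition: -(149*s + 2391)/(7605*(s**2 + 9)) + 83/(960*(s + 6)) - 1925/(10816*(s - 2)) - 15/(104*(s - 2)**2) + 1/(9*(s - 3)).
Integrate each term; A/(s−a) gives A·log|s−a|; the (Bs+D)/(s²+p²) term gives a log and an atan.

log(s - 3)/9 - 1925*log(s - 2)/10816 + 83*log(s + 6)/960 - 149*log(s**2 + 9)/15210 - 797*atan(s/3)/7605 + 15/(104*s - 208) + C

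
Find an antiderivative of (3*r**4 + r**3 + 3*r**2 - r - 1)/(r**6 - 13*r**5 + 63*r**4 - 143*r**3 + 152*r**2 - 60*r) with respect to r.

Factor the denominator: r*(r - 5)*(r - 3)*(r - 2)**2*(r - 1).
Partial-fraction decomposition: 5/(8*(r - 1)) + 649/(36*(r - 2)) + 65/(6*(r - 2)**2) - 293/(12*(r - 3)) + 2069/(360*(r - 5)) + 1/(60*r).
Integrate each term; A/(r−a) gives A·log|r−a|; A/(r−a)² gives −A/(r−a).

log(r)/60 + 2069*log(r - 5)/360 - 293*log(r - 3)/12 + 649*log(r - 2)/36 + 5*log(r - 1)/8 - 65/(6*r - 12) + C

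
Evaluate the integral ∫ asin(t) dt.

t*asin(t) + sqrt(-t**2 + 1) + C

Use integration by parts with u = arcsin(t), dv = dt.
Then du = 1/sqrt(-t**2 + 1) dt.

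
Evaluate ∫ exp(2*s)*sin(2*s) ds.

Let I denote the integral. Integrate by parts with u = sin(2*s), dv = exp(2*s) ds, so v = exp(2*s)/2: I = exp(2*s)*sin(2*s)/2 − ∫ exp(2*s)*cos(2*s) ds.
Apply parts again with u = cos(2*s), dv = exp(2*s) ds: ∫ exp(2*s)*cos(2*s) ds = exp(2*s)*cos(2*s)/2 + I. Substituting back brings back I: I = exp(2*s)*sin(2*s)/2 - exp(2*s)*cos(2*s)/2 − I.
Solving for I: (1 + 1)·I equals the remaining terms, so I = (1/2)·(exp(2*s)*sin(2*s)/2 - exp(2*s)*cos(2*s)/2).

exp(2*s)*sin(2*s)/4 - exp(2*s)*cos(2*s)/4 + C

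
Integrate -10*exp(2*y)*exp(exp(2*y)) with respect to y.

Let u = exp(2*y), so du = (2*exp(2*y)) dy.
Rewriting, the integral becomes -5·∫ e^u du = -5·e^u.
Substituting back, u = exp(2*y).

-5*exp(exp(2*y)) + C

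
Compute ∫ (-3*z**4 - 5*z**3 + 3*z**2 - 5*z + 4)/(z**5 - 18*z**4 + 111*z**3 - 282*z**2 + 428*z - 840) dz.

Factor the denominator: (z - 7)*(z - 6)*(z - 5)*(z**2 + 4).
Partial-fraction decomposition: (1849*z + 6954)/(30740*(z**2 + 4)) - 1223/(29*(z - 5)) + 2443/(20*(z - 6)) - 4401/(53*(z - 7)).
Integrate each term; A/(z−a) gives A·log|z−a|; the (Bz+D)/(z²+p²) term gives a log and an atan.

-4401*log(z - 7)/53 + 2443*log(z - 6)/20 - 1223*log(z - 5)/29 + 1849*log(z**2 + 4)/61480 + 3477*atan(z/2)/30740 + C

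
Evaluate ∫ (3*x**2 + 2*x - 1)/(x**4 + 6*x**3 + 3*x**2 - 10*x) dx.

Factor the denominator: x*(x - 1)*(x + 2)*(x + 5).
Partial-fraction decomposition: -32/(45*(x + 5)) + 7/(18*(x + 2)) + 2/(9*(x - 1)) + 1/(10*x).
Integrate each term: A/(x−a) contributes A·log|x−a|.

log(x)/10 + 2*log(x - 1)/9 + 7*log(x + 2)/18 - 32*log(x + 5)/45 + C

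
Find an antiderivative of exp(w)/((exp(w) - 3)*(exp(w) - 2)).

Let u = e^w, du = e^w dw.
The integral becomes ∫ du/((u-3)(u-2)); decompose into partial fractions.

log(exp(w) - 3) - log(exp(w) - 2) + C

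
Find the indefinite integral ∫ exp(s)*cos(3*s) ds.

3*exp(s)*sin(3*s)/10 + exp(s)*cos(3*s)/10 + C

Let I denote the integral. Integrate by parts with u = cos(3*s), dv = exp(s) ds, so v = exp(s): I = exp(s)*cos(3*s) + 3·∫ exp(s)*sin(3*s) ds.
Apply parts again with u = sin(3*s), dv = exp(s) ds: ∫ exp(s)*sin(3*s) ds = exp(s)*sin(3*s) − 3·I. Substituting back brings back I: I = 3*exp(s)*sin(3*s) + exp(s)*cos(3*s) − 9·I.
Solving for I: (1 + 9)·I equals the remaining terms, so I = (1/10)·(3*exp(s)*sin(3*s) + exp(s)*cos(3*s)).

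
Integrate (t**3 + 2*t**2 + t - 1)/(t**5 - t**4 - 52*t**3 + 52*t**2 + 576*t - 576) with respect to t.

Factor the denominator: (t - 6)*(t - 4)*(t - 1)*(t + 4)*(t + 6).
Partial-fraction decomposition: -151/(1680*(t + 6)) + 37/(800*(t + 4)) + 1/(175*(t - 1)) - 33/(160*(t - 4)) + 293/(1200*(t - 6)).
Integrate each term: A/(t−a) contributes A·log|t−a|.

293*log(t - 6)/1200 - 33*log(t - 4)/160 + log(t - 1)/175 + 37*log(t + 4)/800 - 151*log(t + 6)/1680 + C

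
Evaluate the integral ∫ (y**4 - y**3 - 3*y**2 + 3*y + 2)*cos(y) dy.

y**4*sin(y) - y**3*sin(y) + 4*y**3*cos(y) - 15*y**2*sin(y) - 3*y**2*cos(y) + 9*y*sin(y) - 30*y*cos(y) + 32*sin(y) + 9*cos(y) + C

Use integration by parts with u = y**4 - y**3 - 3*y**2 + 3*y + 2, dv = cos(y) dy, so v = sin(y).
Apply parts 4 times (tabular method): alternate signs, differentiate u down to 0, integrate dv up.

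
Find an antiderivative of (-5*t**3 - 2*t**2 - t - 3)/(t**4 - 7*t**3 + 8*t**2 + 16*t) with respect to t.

-3*log(t)/16 - 1909*log(t - 4)/400 - log(t + 1)/25 + 359/(20*t - 80) + C

Factor the denominator: t*(t - 4)**2*(t + 1).
Partial-fraction decomposition: -1/(25*(t + 1)) - 1909/(400*(t - 4)) - 359/(20*(t - 4)**2) - 3/(16*t).
Integrate each term; A/(t−a) gives A·log|t−a|; A/(t−a)² gives −A/(t−a).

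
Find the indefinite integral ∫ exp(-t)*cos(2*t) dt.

2*exp(-t)*sin(2*t)/5 - exp(-t)*cos(2*t)/5 + C

Let I denote the integral. Integrate by parts with u = cos(2*t), dv = exp(-t) dt, so v = -exp(-t): I = -exp(-t)*cos(2*t) − 2·∫ exp(-t)*sin(2*t) dt.
Apply parts again with u = sin(2*t), dv = exp(-t) dt: ∫ exp(-t)*sin(2*t) dt = -exp(-t)*sin(2*t) + 2·I. Substituting back brings back I: I = 2*exp(-t)*sin(2*t) - exp(-t)*cos(2*t) − 4·I.
Solving for I: (1 + 4)·I equals the remaining terms, so I = (1/5)·(2*exp(-t)*sin(2*t) - exp(-t)*cos(2*t)).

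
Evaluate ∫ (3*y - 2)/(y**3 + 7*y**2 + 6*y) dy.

-log(y)/3 + log(y + 1) - 2*log(y + 6)/3 + C

Factor the denominator: y*(y + 1)*(y + 6).
Partial-fraction decomposition: -2/(3*(y + 6)) + 1/(y + 1) - 1/(3*y).
Integrate each term: A/(y−a) contributes A·log|y−a|.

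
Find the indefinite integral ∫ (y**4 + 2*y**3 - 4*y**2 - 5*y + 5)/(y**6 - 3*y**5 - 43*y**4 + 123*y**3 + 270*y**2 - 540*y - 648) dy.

Factor the denominator: (y - 6)*(y - 3)**2*(y + 1)*(y + 2)*(y + 6).
Partial-fraction decomposition: -151/(3888*(y + 6)) - 1/(800*(y + 2)) - 1/(112*(y + 1)) - 20291/(97200*(y - 3)) - 89/(540*(y - 3)**2) + 1559/(6048*(y - 6)).
Integrate each term; A/(y−a) gives A·log|y−a|; A/(y−a)² gives −A/(y−a).

1559*log(y - 6)/6048 - 20291*log(y - 3)/97200 - log(y + 1)/112 - log(y + 2)/800 - 151*log(y + 6)/3888 + 89/(540*y - 1620) + C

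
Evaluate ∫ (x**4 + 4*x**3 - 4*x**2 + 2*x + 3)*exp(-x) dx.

(-x**4 - 8*x**3 - 20*x**2 - 42*x - 45)*exp(-x) + C

Use integration by parts with u = x**4 + 4*x**3 - 4*x**2 + 2*x + 3, dv = exp(-x) dx, so v = -exp(-x).
Apply parts 4 times (tabular method): alternate signs, differentiate u down to 0, integrate dv up.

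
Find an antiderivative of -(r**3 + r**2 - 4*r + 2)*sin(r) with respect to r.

Use integration by parts with u = r**3 + r**2 - 4*r + 2, dv = -sin(r) dr, so v = cos(r).
Apply parts 3 times (tabular method): alternate signs, differentiate u down to 0, integrate dv up.

r**3*cos(r) - 3*r**2*sin(r) + r**2*cos(r) - 2*r*sin(r) - 10*r*cos(r) + 10*sin(r) + C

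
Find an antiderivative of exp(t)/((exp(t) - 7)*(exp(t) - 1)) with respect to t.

Let u = e^t, du = e^t dt.
The integral becomes ∫ du/((u-7)(u-1)); decompose into partial fractions.

log(exp(t) - 7)/6 - log(exp(t) - 1)/6 + C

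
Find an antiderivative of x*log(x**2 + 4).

x**2*log(x**2 + 4)/2 - x**2/2 + 2*log(x**2 + 4) + C

Let u = x**2 + 4, so du = (2*x) dx.
The integral becomes (1/2)·∫ log(u) du; integrate by parts with u′=log(u), dv′=du.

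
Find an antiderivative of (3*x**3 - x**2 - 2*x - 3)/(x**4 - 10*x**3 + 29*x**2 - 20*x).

Factor the denominator: x*(x - 5)*(x - 4)*(x - 1).
Partial-fraction decomposition: -1/(4*(x - 1)) - 55/(4*(x - 4)) + 337/(20*(x - 5)) + 3/(20*x).
Integrate each term: A/(x−a) contributes A·log|x−a|.

3*log(x)/20 + 337*log(x - 5)/20 - 55*log(x - 4)/4 - log(x - 1)/4 + C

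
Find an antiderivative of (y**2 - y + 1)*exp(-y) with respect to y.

(-y**2 - y - 2)*exp(-y) + C

Use integration by parts with u = y**2 - y + 1, dv = exp(-y) dy, so v = -exp(-y).
Apply parts 2 times (tabular method): alternate signs, differentiate u down to 0, integrate dv up.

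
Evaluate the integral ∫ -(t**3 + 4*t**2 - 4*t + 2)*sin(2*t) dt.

t**3*cos(2*t)/2 - 3*t**2*sin(2*t)/4 + 2*t**2*cos(2*t) - 2*t*sin(2*t) - 11*t*cos(2*t)/4 + 11*sin(2*t)/8 + C

Use integration by parts with u = t**3 + 4*t**2 - 4*t + 2, dv = -sin(2*t) dt, so v = cos(2*t)/2.
Apply parts 3 times (tabular method): alternate signs, differentiate u down to 0, integrate dv up.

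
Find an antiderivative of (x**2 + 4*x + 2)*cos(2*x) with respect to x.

x**2*sin(2*x)/2 + 2*x*sin(2*x) + x*cos(2*x)/2 + 3*sin(2*x)/4 + cos(2*x) + C

Use integration by parts with u = x**2 + 4*x + 2, dv = cos(2*x) dx, so v = sin(2*x)/2.
Apply parts 2 times (tabular method): alternate signs, differentiate u down to 0, integrate dv up.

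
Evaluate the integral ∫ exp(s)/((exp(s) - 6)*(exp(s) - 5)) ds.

log(exp(s) - 6) - log(exp(s) - 5) + C

Let u = e^s, du = e^s ds.
The integral becomes ∫ du/((u-6)(u-5)); decompose into partial fractions.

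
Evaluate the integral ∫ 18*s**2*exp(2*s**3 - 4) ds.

3*exp(2*s**3 - 4) + C

Let u = 2*s**3 - 4, so du = (6*s**2) ds.
Rewriting, the integral becomes 3·∫ e^u du = 3·e^u.
Substituting back, u = 2*s**3 - 4.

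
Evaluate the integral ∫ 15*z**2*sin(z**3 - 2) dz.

-5*cos(z**3 - 2) + C

Let u = z**3 - 2, so du = (3*z**2) dz.
Rewriting, the integral becomes 5·∫ sin(u) du = 5·-cos(u).
Substituting back, u = z**3 - 2.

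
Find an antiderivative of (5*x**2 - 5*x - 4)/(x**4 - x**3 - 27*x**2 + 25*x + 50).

Factor the denominator: (x - 5)*(x - 2)*(x + 1)*(x + 5).
Partial-fraction decomposition: -73/(140*(x + 5)) + 1/(12*(x + 1)) - 2/(21*(x - 2)) + 8/(15*(x - 5)).
Integrate each term: A/(x−a) contributes A·log|x−a|.

8*log(x - 5)/15 - 2*log(x - 2)/21 + log(x + 1)/12 - 73*log(x + 5)/140 + C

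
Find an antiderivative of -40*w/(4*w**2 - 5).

Let u = 4*w**2 - 5, so du = (8*w) dw.
Rewriting, the integral becomes -5·∫ 1/u du = -5·log(u).
Substituting back, u = 4*w**2 - 5.

-5*log(4*w**2 - 5) + C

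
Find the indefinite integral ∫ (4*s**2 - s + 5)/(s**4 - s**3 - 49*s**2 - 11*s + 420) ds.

97*log(s - 7)/264 - 19*log(s - 3)/112 + 73*log(s + 4)/77 - 55*log(s + 5)/48 + C

Factor the denominator: (s - 7)*(s - 3)*(s + 4)*(s + 5).
Partial-fraction decomposition: -55/(48*(s + 5)) + 73/(77*(s + 4)) - 19/(112*(s - 3)) + 97/(264*(s - 7)).
Integrate each term: A/(s−a) contributes A·log|s−a|.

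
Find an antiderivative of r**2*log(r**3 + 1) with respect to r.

r**3*log(r**3 + 1)/3 - r**3/3 + log(r**3 + 1)/3 + C

Let u = r**3 + 1, so du = (3*r**2) dr.
The integral becomes (1/3)·∫ log(u) du; integrate by parts with u′=log(u), dv′=du.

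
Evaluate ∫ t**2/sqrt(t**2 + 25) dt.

Substitute t = 5·tan(θ), so dt = 5·sec(θ)^2 dθ and the radical becomes sqrt(t**2 + 25) = 5·sec(θ) by the Pythagorean identity.
Integrate the resulting trig expression in θ, then back-substitute tan(θ) = t/5, sec(θ) = sqrt(t**2 + 25)/5 (absorbing any constant into C).

t*sqrt(t**2 + 25)/2 - 25*log(t + sqrt(t**2 + 25))/2 + C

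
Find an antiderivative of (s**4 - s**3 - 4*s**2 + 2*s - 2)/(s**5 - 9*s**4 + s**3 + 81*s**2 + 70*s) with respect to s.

-log(s)/35 + 937*log(s - 7)/504 - 34*log(s - 5)/35 + log(s + 1)/8 + log(s + 2)/63 + C

Factor the denominator: s*(s - 7)*(s - 5)*(s + 1)*(s + 2).
Partial-fraction decomposition: 1/(63*(s + 2)) + 1/(8*(s + 1)) - 34/(35*(s - 5)) + 937/(504*(s - 7)) - 1/(35*s).
Integrate each term: A/(s−a) contributes A·log|s−a|.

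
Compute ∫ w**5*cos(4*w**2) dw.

w**4*sin(4*w**2)/8 + w**2*cos(4*w**2)/16 - sin(4*w**2)/64 + C

Let u = w², du = 2w dw; rewrite as (1/2)∫ u^2·cos(4u) du.
Now integrate by parts 2 times.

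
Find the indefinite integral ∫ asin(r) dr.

Use integration by parts with u = arcsin(r), dv = dr.
Then du = 1/sqrt(-r**2 + 1) dr.

r*asin(r) + sqrt(-r**2 + 1) + C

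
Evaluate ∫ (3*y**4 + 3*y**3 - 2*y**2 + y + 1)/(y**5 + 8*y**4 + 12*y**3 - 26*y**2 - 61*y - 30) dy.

Factor the denominator: (y - 2)*(y + 1)**2*(y + 3)*(y + 5).
Partial-fraction decomposition: 723/(112*(y + 5)) - 71/(20*(y + 3)) - 17/(144*(y + 1)) + 1/(12*(y + 1)**2) + 67/(315*(y - 2)).
Integrate each term; A/(y−a) gives A·log|y−a|; A/(y−a)² gives −A/(y−a).

67*log(y - 2)/315 - 17*log(y + 1)/144 - 71*log(y + 3)/20 + 723*log(y + 5)/112 - 1/(12*y + 12) + C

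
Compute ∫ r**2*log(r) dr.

Use integration by parts with u = log(r), dv = r**2 dr.
Then du = 1/r dr and v = r**3/3.

r**3*log(r)/3 - r**3/9 + C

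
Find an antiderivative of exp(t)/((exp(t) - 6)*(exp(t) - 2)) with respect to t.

log(exp(t) - 6)/4 - log(exp(t) - 2)/4 + C

Let u = e^t, du = e^t dt.
The integral becomes ∫ du/((u-6)(u-2)); decompose into partial fractions.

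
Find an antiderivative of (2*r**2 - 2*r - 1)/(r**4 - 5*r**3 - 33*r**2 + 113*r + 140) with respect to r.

Factor the denominator: (r - 7)*(r - 4)*(r + 1)*(r + 5).
Partial-fraction decomposition: -59/(432*(r + 5)) + 3/(160*(r + 1)) - 23/(135*(r - 4)) + 83/(288*(r - 7)).
Integrate each term: A/(r−a) contributes A·log|r−a|.

83*log(r - 7)/288 - 23*log(r - 4)/135 + 3*log(r + 1)/160 - 59*log(r + 5)/432 + C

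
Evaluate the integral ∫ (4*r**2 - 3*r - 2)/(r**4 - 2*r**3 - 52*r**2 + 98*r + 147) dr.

Factor the denominator: (r - 7)*(r - 3)*(r + 1)*(r + 7).
Partial-fraction decomposition: -43/(168*(r + 7)) + 5/(192*(r + 1)) - 5/(32*(r - 3)) + 173/(448*(r - 7)).
Integrate each term: A/(r−a) contributes A·log|r−a|.

173*log(r - 7)/448 - 5*log(r - 3)/32 + 5*log(r + 1)/192 - 43*log(r + 7)/168 + C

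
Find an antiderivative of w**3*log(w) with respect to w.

w**4*log(w)/4 - w**4/16 + C

Use integration by parts with u = log(w), dv = w**3 dw.
Then du = 1/w dw and v = w**4/4.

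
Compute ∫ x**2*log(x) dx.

x**3*log(x)/3 - x**3/9 + C

Use integration by parts with u = log(x), dv = x**2 dx.
Then du = 1/x dx and v = x**3/3.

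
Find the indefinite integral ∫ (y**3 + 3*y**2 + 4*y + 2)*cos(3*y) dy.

Use integration by parts with u = y**3 + 3*y**2 + 4*y + 2, dv = cos(3*y) dy, so v = sin(3*y)/3.
Apply parts 3 times (tabular method): alternate signs, differentiate u down to 0, integrate dv up.

y**3*sin(3*y)/3 + y**2*sin(3*y) + y**2*cos(3*y)/3 + 10*y*sin(3*y)/9 + 2*y*cos(3*y)/3 + 4*sin(3*y)/9 + 10*cos(3*y)/27 + C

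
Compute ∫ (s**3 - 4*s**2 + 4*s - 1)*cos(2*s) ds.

s**3*sin(2*s)/2 - 2*s**2*sin(2*s) + 3*s**2*cos(2*s)/4 + 5*s*sin(2*s)/4 - 2*s*cos(2*s) + sin(2*s)/2 + 5*cos(2*s)/8 + C

Use integration by parts with u = s**3 - 4*s**2 + 4*s - 1, dv = cos(2*s) ds, so v = sin(2*s)/2.
Apply parts 3 times (tabular method): alternate signs, differentiate u down to 0, integrate dv up.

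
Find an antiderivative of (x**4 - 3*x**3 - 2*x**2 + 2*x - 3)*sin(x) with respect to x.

-x**4*cos(x) + 4*x**3*sin(x) + 3*x**3*cos(x) - 9*x**2*sin(x) + 14*x**2*cos(x) - 28*x*sin(x) - 20*x*cos(x) + 20*sin(x) - 25*cos(x) + C

Use integration by parts with u = x**4 - 3*x**3 - 2*x**2 + 2*x - 3, dv = sin(x) dx, so v = -cos(x).
Apply parts 4 times (tabular method): alternate signs, differentiate u down to 0, integrate dv up.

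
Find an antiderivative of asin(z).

Use integration by parts with u = arcsin(z), dv = dz.
Then du = 1/sqrt(-z**2 + 1) dz.

z*asin(z) + sqrt(-z**2 + 1) + C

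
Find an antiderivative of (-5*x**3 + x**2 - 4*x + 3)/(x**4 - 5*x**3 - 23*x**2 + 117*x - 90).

Factor the denominator: (x - 6)*(x - 3)*(x - 1)*(x + 5).
Partial-fraction decomposition: -673/(528*(x + 5)) - 1/(12*(x - 1)) + 45/(16*(x - 3)) - 71/(11*(x - 6)).
Integrate each term: A/(x−a) contributes A·log|x−a|.

-71*log(x - 6)/11 + 45*log(x - 3)/16 - log(x - 1)/12 - 673*log(x + 5)/528 + C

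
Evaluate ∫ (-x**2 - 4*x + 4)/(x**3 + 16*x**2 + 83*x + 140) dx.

4*log(x + 4)/3 + log(x + 5)/2 - 17*log(x + 7)/6 + C

Factor the denominator: (x + 4)*(x + 5)*(x + 7).
Partial-fraction decomposition: -17/(6*(x + 7)) + 1/(2*(x + 5)) + 4/(3*(x + 4)).
Integrate each term: A/(x−a) contributes A·log|x−a|.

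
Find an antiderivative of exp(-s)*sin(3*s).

-exp(-s)*sin(3*s)/10 - 3*exp(-s)*cos(3*s)/10 + C

Let I denote the integral. Integrate by parts with u = sin(3*s), dv = exp(-s) ds, so v = -exp(-s): I = -exp(-s)*sin(3*s) + 3·∫ exp(-s)*cos(3*s) ds.
Apply parts again with u = cos(3*s), dv = exp(-s) ds: ∫ exp(-s)*cos(3*s) ds = -exp(-s)*cos(3*s) − 3·I. Substituting back brings back I: I = -exp(-s)*sin(3*s) - 3*exp(-s)*cos(3*s) − 9·I.
Solving for I: (1 + 9)·I equals the remaining terms, so I = (1/10)·(-exp(-s)*sin(3*s) - 3*exp(-s)*cos(3*s)).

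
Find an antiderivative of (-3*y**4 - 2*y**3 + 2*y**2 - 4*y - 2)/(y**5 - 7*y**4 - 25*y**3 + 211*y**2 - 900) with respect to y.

Factor the denominator: (y - 6)*(y - 5)*(y - 3)*(y + 2)*(y + 5).
Partial-fraction decomposition: -519/(880*(y + 5)) + 3/(140*(y + 2)) - 293/(240*(y - 3)) + 2097/(140*(y - 5)) - 2137/(132*(y - 6)).
Integrate each term: A/(y−a) contributes A·log|y−a|.

-2137*log(y - 6)/132 + 2097*log(y - 5)/140 - 293*log(y - 3)/240 + 3*log(y + 2)/140 - 519*log(y + 5)/880 + C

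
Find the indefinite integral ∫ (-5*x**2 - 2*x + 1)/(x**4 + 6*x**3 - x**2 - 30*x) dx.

Factor the denominator: x*(x - 2)*(x + 3)*(x + 5).
Partial-fraction decomposition: 57/(35*(x + 5)) - 19/(15*(x + 3)) - 23/(70*(x - 2)) - 1/(30*x).
Integrate each term: A/(x−a) contributes A·log|x−a|.

-log(x)/30 - 23*log(x - 2)/70 - 19*log(x + 3)/15 + 57*log(x + 5)/35 + C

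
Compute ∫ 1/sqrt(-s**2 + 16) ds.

asin(s/4) + C

Substitute s = 4·sin(θ), so ds = 4·cos(θ) dθ and the radical becomes sqrt(-s**2 + 16) = 4·cos(θ) by the Pythagorean identity.
Integrate the resulting trig expression in θ, then back-substitute θ = asin(s/4), sin(θ) = s/4, cos(θ) = sqrt(-s**2 + 16)/4 (absorbing any constant into C).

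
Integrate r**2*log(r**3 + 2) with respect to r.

r**3*log(r**3 + 2)/3 - r**3/3 + 2*log(r**3 + 2)/3 + C

Let u = r**3 + 2, so du = (3*r**2) dr.
The integral becomes (1/3)·∫ log(u) du; integrate by parts with u′=log(u), dv′=du.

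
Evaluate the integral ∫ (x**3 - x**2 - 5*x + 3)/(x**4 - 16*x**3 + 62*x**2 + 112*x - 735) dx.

Factor the denominator: (x - 7)**2*(x - 5)*(x + 3).
Partial-fraction decomposition: 9/(400*(x + 3)) + 39/(16*(x - 5)) - 73/(50*(x - 7)) + 131/(10*(x - 7)**2).
Integrate each term; A/(x−a) gives A·log|x−a|; A/(x−a)² gives −A/(x−a).

-73*log(x - 7)/50 + 39*log(x - 5)/16 + 9*log(x + 3)/400 - 131/(10*x - 70) + C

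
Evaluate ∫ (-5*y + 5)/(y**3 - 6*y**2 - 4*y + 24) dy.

-25*log(y - 6)/32 + 5*log(y - 2)/16 + 15*log(y + 2)/32 + C

Factor the denominator: (y - 6)*(y - 2)*(y + 2).
Partial-fraction decomposition: 15/(32*(y + 2)) + 5/(16*(y - 2)) - 25/(32*(y - 6)).
Integrate each term: A/(y−a) contributes A·log|y−a|.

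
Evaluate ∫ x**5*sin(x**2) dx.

Let u = x², du = 2x dx; rewrite as (1/2)∫ u^2·sin(1u) du.
Now integrate by parts 2 times.

-x**4*cos(x**2)/2 + x**2*sin(x**2) + cos(x**2) + C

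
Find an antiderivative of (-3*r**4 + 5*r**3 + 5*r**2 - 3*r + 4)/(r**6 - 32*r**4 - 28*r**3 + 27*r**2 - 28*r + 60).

Factor the denominator: (r - 6)*(r - 1)*(r + 2)*(r + 5)*(r**2 + 1).
Partial-fraction decomposition: -2*(108*r + 19)/(2405*(r**2 + 1)) + 589/(1287*(r + 5)) - 29/(180*(r + 2)) - 2/(45*(r - 1)) - 1321/(8140*(r - 6)).
Integrate each term; A/(r−a) gives A·log|r−a|; the (Br+D)/(r²+p²) term gives a log and an atan.

-1321*log(r - 6)/8140 - 2*log(r - 1)/45 - 29*log(r + 2)/180 + 589*log(r + 5)/1287 - 108*log(r**2 + 1)/2405 - 38*atan(r)/2405 + C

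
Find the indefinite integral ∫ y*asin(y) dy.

Use integration by parts with u = arcsin(y), dv = y dy.
Then du = 1/sqrt(-y**2 + 1) dy.

y**2*asin(y)/2 + y*sqrt(-y**2 + 1)/4 - asin(y)/4 + C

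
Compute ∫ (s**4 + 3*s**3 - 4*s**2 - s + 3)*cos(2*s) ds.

Use integration by parts with u = s**4 + 3*s**3 - 4*s**2 - s + 3, dv = cos(2*s) ds, so v = sin(2*s)/2.
Apply parts 4 times (tabular method): alternate signs, differentiate u down to 0, integrate dv up.

s**4*sin(2*s)/2 + 3*s**3*sin(2*s)/2 + s**3*cos(2*s) - 7*s**2*sin(2*s)/2 + 9*s**2*cos(2*s)/4 - 11*s*sin(2*s)/4 - 7*s*cos(2*s)/2 + 13*sin(2*s)/4 - 11*cos(2*s)/8 + C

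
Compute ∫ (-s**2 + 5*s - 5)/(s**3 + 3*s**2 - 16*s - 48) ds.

-log(s - 4)/56 + 29*log(s + 3)/7 - 41*log(s + 4)/8 + C

Factor the denominator: (s - 4)*(s + 3)*(s + 4).
Partial-fraction decomposition: -41/(8*(s + 4)) + 29/(7*(s + 3)) - 1/(56*(s - 4)).
Integrate each term: A/(s−a) contributes A·log|s−a|.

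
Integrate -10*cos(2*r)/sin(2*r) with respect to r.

Let u = sin(2*r), so du = (2*cos(2*r)) dr.
Rewriting, the integral becomes -5·∫ 1/u du = -5·log(u).
Substituting back, u = sin(2*r).

-5*log(sin(2*r)) + C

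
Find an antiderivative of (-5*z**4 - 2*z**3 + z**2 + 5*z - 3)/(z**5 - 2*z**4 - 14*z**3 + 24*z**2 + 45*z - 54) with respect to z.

-339*log(z - 3)/100 - log(z - 1)/12 + 73*log(z + 2)/75 - 5*log(z + 3)/2 + 73/(10*z - 30) + C

Factor the denominator: (z - 3)**2*(z - 1)*(z + 2)*(z + 3).
Partial-fraction decomposition: -5/(2*(z + 3)) + 73/(75*(z + 2)) - 1/(12*(z - 1)) - 339/(100*(z - 3)) - 73/(10*(z - 3)**2).
Integrate each term; A/(z−a) gives A·log|z−a|; A/(z−a)² gives −A/(z−a).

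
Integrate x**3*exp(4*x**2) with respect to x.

Let u = x², du = 2x dx; rewrite as (1/2)∫ u^1·exp(4u) du.
Now integrate by parts 1 time.

(4*x**2 - 1)*exp(4*x**2)/32 + C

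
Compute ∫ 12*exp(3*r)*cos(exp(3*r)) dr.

4*sin(exp(3*r)) + C

Let u = exp(3*r), so du = (3*exp(3*r)) dr.
Rewriting, the integral becomes 4·∫ cos(u) du = 4·sin(u).
Substituting back, u = exp(3*r).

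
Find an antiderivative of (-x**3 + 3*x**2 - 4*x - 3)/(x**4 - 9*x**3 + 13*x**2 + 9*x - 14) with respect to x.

Factor the denominator: (x - 7)*(x - 2)*(x - 1)*(x + 1).
Partial-fraction decomposition: -5/(48*(x + 1)) - 5/(12*(x - 1)) + 7/(15*(x - 2)) - 227/(240*(x - 7)).
Integrate each term: A/(x−a) contributes A·log|x−a|.

-227*log(x - 7)/240 + 7*log(x - 2)/15 - 5*log(x - 1)/12 - 5*log(x + 1)/48 + C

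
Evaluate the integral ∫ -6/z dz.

Let u = 3*z**3, so du = (9*z**2) dz.
Rewriting, the integral becomes -2·∫ 1/u du = -2·log(u).
Substituting back, u = 3*z**3.

-6*log(z) - 2*log(3) + C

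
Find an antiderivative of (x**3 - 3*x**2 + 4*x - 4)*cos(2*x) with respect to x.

x**3*sin(2*x)/2 - 3*x**2*sin(2*x)/2 + 3*x**2*cos(2*x)/4 + 5*x*sin(2*x)/4 - 3*x*cos(2*x)/2 - 5*sin(2*x)/4 + 5*cos(2*x)/8 + C

Use integration by parts with u = x**3 - 3*x**2 + 4*x - 4, dv = cos(2*x) dx, so v = sin(2*x)/2.
Apply parts 3 times (tabular method): alternate signs, differentiate u down to 0, integrate dv up.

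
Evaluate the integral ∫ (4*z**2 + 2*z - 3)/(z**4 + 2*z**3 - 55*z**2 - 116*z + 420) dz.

Factor the denominator: (z - 7)*(z - 2)*(z + 5)*(z + 6).
Partial-fraction decomposition: -129/(104*(z + 6)) + 29/(28*(z + 5)) - 17/(280*(z - 2)) + 69/(260*(z - 7)).
Integrate each term: A/(z−a) contributes A·log|z−a|.

69*log(z - 7)/260 - 17*log(z - 2)/280 + 29*log(z + 5)/28 - 129*log(z + 6)/104 + C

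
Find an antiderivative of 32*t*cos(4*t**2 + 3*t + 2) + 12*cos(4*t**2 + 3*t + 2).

4*sin(4*t**2 + 3*t + 2) + C

Let u = 4*t**2 + 3*t + 2, so du = (8*t + 3) dt.
Rewriting, the integral becomes 4·∫ cos(u) du = 4·sin(u).
Substituting back, u = 4*t**2 + 3*t + 2.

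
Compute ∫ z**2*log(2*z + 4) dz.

Use integration by parts with u = log(2*z + 4), dv = z**2 dz.
Then du = 2/(2*z + 4) dz and v = z**3/3.

z**3*log(2*z + 4)/3 - z**3/9 + z**2/3 - 4*z/3 + 8*log(z + 2)/3 + C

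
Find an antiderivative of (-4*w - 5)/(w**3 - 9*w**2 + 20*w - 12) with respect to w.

Factor the denominator: (w - 6)*(w - 2)*(w - 1).
Partial-fraction decomposition: -9/(5*(w - 1)) + 13/(4*(w - 2)) - 29/(20*(w - 6)).
Integrate each term: A/(w−a) contributes A·log|w−a|.

-29*log(w - 6)/20 + 13*log(w - 2)/4 - 9*log(w - 1)/5 + C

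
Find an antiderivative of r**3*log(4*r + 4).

r**4*log(4*r + 4)/4 - r**4/16 + r**3/12 - r**2/8 + r/4 - log(r + 1)/4 + C

Use integration by parts with u = log(4*r + 4), dv = r**3 dr.
Then du = 4/(4*r + 4) dr and v = r**4/4.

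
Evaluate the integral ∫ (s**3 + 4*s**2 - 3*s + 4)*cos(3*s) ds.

Use integration by parts with u = s**3 + 4*s**2 - 3*s + 4, dv = cos(3*s) ds, so v = sin(3*s)/3.
Apply parts 3 times (tabular method): alternate signs, differentiate u down to 0, integrate dv up.

s**3*sin(3*s)/3 + 4*s**2*sin(3*s)/3 + s**2*cos(3*s)/3 - 11*s*sin(3*s)/9 + 8*s*cos(3*s)/9 + 28*sin(3*s)/27 - 11*cos(3*s)/27 + C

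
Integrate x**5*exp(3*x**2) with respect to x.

(9*x**4 - 6*x**2 + 2)*exp(3*x**2)/54 + C

Let u = x², du = 2x dx; rewrite as (1/2)∫ u^2·exp(3u) du.
Now integrate by parts 2 times.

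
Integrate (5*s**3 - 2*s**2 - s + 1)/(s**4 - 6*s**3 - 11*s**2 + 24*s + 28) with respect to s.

179*log(s - 7)/40 - 31*log(s - 2)/60 - 5*log(s + 1)/24 + 5*log(s + 2)/4 + C

Factor the denominator: (s - 7)*(s - 2)*(s + 1)*(s + 2).
Partial-fraction decomposition: 5/(4*(s + 2)) - 5/(24*(s + 1)) - 31/(60*(s - 2)) + 179/(40*(s - 7)).
Integrate each term: A/(s−a) contributes A·log|s−a|.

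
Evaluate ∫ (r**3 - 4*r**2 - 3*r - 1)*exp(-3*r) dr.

Use integration by parts with u = r**3 - 4*r**2 - 3*r - 1, dv = exp(-3*r) dr, so v = -exp(-3*r)/3.
Apply parts 3 times (tabular method): alternate signs, differentiate u down to 0, integrate dv up.

(-3*r**3 + 9*r**2 + 15*r + 8)*exp(-3*r)/9 + C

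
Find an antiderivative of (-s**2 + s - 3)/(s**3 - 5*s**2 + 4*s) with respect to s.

Factor the denominator: s*(s - 4)*(s - 1).
Partial-fraction decomposition: 1/(s - 1) - 5/(4*(s - 4)) - 3/(4*s).
Integrate each term: A/(s−a) contributes A·log|s−a|.

-3*log(s)/4 - 5*log(s - 4)/4 + log(s - 1) + C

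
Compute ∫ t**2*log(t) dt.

Use integration by parts with u = log(t), dv = t**2 dt.
Then du = 1/t dt and v = t**3/3.

t**3*log(t)/3 - t**3/9 + C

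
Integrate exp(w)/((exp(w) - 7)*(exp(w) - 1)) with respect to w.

Let u = e^w, du = e^w dw.
The integral becomes ∫ du/((u-7)(u-1)); decompose into partial fractions.

log(exp(w) - 7)/6 - log(exp(w) - 1)/6 + C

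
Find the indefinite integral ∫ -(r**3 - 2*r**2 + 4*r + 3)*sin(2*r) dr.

r**3*cos(2*r)/2 - 3*r**2*sin(2*r)/4 - r**2*cos(2*r) + r*sin(2*r) + 5*r*cos(2*r)/4 - 5*sin(2*r)/8 + 2*cos(2*r) + C

Use integration by parts with u = r**3 - 2*r**2 + 4*r + 3, dv = -sin(2*r) dr, so v = cos(2*r)/2.
Apply parts 3 times (tabular method): alternate signs, differentiate u down to 0, integrate dv up.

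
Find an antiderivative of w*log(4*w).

Use integration by parts with u = log(4*w), dv = w dw.
Then du = 1/w dw and v = w**2/2.

w**2*(log(w) + 2*log(2))/2 - w**2/4 + C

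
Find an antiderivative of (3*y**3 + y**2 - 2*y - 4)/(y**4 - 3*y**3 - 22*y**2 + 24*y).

Factor the denominator: y*(y - 6)*(y - 1)*(y + 4).
Partial-fraction decomposition: 43/(50*(y + 4)) + 2/(25*(y - 1)) + 167/(75*(y - 6)) - 1/(6*y).
Integrate each term: A/(y−a) contributes A·log|y−a|.

-log(y)/6 + 167*log(y - 6)/75 + 2*log(y - 1)/25 + 43*log(y + 4)/50 + C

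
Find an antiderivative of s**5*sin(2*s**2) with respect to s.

Let u = s², du = 2s ds; rewrite as (1/2)∫ u^2·sin(2u) du.
Now integrate by parts 2 times.

-s**4*cos(2*s**2)/4 + s**2*sin(2*s**2)/4 + cos(2*s**2)/8 + C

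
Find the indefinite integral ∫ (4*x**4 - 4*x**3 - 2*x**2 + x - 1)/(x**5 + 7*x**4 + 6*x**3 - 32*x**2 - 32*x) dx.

Factor the denominator: x*(x - 2)*(x + 1)*(x + 4)**2.
Partial-fraction decomposition: 1067/(288*(x + 4)) - 1243/(72*(x + 4)**2) + 4/(27*(x + 1)) + 25/(216*(x - 2)) + 1/(32*x).
Integrate each term; A/(x−a) gives A·log|x−a|; A/(x−a)² gives −A/(x−a).

log(x)/32 + 25*log(x - 2)/216 + 4*log(x + 1)/27 + 1067*log(x + 4)/288 + 1243/(72*x + 288) + C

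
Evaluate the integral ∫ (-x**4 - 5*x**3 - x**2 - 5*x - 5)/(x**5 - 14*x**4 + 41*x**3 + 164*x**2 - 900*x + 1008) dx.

Factor the denominator: (x - 7)*(x - 6)*(x - 3)*(x - 2)*(x + 4).
Partial-fraction decomposition: 3/(220*(x + 4)) + 5/(8*(x - 2)) - 35/(12*(x - 3)) + 2447/(120*(x - 6)) - 841/(44*(x - 7)).
Integrate each term: A/(x−a) contributes A·log|x−a|.

-841*log(x - 7)/44 + 2447*log(x - 6)/120 - 35*log(x - 3)/12 + 5*log(x - 2)/8 + 3*log(x + 4)/220 + C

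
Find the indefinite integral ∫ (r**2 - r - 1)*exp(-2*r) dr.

Use integration by parts with u = r**2 - r - 1, dv = exp(-2*r) dr, so v = -exp(-2*r)/2.
Apply parts 2 times (tabular method): alternate signs, differentiate u down to 0, integrate dv up.

(-r**2 + 1)*exp(-2*r)/2 + C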